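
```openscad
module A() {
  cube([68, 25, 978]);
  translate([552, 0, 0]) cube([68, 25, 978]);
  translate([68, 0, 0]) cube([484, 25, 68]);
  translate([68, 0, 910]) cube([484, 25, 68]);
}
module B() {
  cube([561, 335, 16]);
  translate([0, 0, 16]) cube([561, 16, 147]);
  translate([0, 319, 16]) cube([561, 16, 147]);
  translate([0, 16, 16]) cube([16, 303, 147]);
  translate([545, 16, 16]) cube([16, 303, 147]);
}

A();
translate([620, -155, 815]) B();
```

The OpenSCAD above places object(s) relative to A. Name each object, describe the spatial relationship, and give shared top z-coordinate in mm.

A is a picture frame. B is an open box. The open box is beside the picture frame with their tops flush at z = 978. The shared top z-coordinate is 978 mm.

Both tops at z = 978 mm.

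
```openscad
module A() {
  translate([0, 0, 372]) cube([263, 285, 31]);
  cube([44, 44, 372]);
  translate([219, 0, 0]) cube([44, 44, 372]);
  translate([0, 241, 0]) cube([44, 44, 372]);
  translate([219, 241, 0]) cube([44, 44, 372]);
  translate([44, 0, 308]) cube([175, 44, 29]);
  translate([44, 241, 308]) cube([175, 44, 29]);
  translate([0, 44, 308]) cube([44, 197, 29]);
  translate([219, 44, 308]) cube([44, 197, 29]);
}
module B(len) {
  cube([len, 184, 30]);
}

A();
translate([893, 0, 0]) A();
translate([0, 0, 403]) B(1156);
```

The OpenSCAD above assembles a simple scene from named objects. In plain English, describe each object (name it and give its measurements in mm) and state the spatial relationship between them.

A is a four-legged stool. The seat is a 263×285×31 mm slab whose top surface is at z = 403 mm; four square legs, each 44×44 mm in cross-section, run from the floor (z = 0) to the underside of the seat, each flush with a corner of the seat. Four stretchers, 44 mm wide and 29 mm tall, connect adjacent legs with their undersides at z = 308 mm, each running between the inner faces of the legs it joins and aligned with the legs' outer faces on the other axis.

B is a rectangular beam 1156 mm long (x), 184 mm deep (y), 30 mm thick (z).

The beam spans the tops of two stools placed 630 mm apart, resting at z = 403 mm.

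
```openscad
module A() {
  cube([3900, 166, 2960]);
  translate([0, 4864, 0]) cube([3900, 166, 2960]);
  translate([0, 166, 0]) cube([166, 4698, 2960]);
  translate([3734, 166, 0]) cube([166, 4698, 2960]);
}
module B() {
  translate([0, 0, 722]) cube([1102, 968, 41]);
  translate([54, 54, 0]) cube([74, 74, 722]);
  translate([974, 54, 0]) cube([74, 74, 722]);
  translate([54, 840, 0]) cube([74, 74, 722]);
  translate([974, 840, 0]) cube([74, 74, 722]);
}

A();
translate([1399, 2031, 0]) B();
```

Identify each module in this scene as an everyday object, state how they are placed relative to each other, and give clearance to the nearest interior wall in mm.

Clearances: x = 1233, y = 1865; minimum 1233 mm.

A is a house frame. B is a table. The table sits inside the house frame, centred. The clearance to the nearest interior wall is 1233 mm.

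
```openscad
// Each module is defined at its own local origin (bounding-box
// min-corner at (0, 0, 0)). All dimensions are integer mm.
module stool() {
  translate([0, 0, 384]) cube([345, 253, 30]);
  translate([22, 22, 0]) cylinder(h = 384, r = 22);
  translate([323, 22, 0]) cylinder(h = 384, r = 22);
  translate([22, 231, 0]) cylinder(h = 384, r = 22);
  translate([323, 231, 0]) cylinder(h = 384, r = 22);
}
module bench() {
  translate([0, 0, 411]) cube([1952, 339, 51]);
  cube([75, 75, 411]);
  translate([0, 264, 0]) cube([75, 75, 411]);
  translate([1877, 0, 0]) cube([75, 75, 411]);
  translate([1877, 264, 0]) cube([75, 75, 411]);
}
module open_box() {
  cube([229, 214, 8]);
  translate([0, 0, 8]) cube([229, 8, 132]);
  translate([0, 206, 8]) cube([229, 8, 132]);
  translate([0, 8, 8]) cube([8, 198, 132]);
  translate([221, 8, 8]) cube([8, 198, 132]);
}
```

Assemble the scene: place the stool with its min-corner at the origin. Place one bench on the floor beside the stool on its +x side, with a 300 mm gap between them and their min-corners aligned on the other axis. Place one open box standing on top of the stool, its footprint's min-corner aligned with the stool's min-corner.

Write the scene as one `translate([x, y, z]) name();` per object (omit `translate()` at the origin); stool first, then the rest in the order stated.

stool();
translate([645, 0, 0]) bench();
translate([0, 0, 414]) open_box();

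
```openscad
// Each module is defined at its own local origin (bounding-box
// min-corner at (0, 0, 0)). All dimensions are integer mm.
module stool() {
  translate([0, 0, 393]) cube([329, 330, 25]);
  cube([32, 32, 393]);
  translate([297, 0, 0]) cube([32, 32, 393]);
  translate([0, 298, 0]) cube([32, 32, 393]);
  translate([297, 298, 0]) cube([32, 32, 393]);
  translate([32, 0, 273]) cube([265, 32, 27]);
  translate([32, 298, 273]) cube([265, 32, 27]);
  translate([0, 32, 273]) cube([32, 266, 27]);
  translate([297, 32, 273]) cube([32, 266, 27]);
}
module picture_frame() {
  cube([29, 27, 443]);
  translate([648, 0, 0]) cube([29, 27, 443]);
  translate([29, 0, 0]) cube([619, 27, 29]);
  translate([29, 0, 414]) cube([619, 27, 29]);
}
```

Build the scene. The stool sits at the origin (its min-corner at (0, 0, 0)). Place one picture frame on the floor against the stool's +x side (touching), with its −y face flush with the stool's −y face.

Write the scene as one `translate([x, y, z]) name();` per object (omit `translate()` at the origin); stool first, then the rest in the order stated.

stool();
translate([329, 0, 0]) picture_frame();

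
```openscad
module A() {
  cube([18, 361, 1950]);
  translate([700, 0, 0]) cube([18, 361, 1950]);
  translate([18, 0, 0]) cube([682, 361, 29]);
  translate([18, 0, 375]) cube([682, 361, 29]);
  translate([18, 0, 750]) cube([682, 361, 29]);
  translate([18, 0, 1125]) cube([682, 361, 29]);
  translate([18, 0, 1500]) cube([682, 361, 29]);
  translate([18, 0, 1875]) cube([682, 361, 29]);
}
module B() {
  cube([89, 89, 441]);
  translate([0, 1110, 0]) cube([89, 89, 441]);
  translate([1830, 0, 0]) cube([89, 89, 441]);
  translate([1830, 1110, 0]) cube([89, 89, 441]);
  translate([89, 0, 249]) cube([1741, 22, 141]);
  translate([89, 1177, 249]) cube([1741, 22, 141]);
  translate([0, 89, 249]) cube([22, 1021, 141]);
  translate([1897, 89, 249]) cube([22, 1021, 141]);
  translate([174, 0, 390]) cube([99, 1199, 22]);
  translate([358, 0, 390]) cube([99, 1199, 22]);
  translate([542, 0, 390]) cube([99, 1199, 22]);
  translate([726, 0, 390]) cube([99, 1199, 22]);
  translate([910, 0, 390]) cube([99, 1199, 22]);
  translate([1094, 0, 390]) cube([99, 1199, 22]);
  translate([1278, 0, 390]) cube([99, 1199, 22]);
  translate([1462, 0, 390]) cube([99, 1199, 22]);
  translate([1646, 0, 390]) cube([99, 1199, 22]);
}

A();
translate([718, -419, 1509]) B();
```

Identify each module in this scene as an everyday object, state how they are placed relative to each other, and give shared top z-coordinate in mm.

Both tops at z = 1950 mm.

A is a bookshelf. B is a bed frame. The bed frame is beside the bookshelf with their tops flush at z = 1950. The shared top z-coordinate is 1950 mm.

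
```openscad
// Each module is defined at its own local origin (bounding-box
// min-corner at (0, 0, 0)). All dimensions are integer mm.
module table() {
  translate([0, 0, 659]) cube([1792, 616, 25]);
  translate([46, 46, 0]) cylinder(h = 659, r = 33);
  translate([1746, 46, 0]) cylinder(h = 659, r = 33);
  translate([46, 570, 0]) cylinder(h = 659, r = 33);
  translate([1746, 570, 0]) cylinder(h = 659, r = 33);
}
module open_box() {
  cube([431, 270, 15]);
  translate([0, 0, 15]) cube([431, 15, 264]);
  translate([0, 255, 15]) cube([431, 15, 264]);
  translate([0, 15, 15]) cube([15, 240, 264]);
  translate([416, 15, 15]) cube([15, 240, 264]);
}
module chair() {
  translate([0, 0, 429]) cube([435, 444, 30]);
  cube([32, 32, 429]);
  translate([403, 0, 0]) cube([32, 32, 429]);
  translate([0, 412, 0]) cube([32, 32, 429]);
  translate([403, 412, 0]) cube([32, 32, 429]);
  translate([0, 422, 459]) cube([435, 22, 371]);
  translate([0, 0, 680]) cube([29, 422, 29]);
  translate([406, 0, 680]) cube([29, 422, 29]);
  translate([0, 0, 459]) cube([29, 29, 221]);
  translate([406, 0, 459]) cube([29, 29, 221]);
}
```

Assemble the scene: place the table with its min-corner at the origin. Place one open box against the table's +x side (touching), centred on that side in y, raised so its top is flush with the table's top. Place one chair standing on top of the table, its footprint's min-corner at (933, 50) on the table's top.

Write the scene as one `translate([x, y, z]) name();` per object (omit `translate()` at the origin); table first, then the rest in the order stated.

table();
translate([1792, 173, 405]) open_box();
translate([933, 50, 684]) chair();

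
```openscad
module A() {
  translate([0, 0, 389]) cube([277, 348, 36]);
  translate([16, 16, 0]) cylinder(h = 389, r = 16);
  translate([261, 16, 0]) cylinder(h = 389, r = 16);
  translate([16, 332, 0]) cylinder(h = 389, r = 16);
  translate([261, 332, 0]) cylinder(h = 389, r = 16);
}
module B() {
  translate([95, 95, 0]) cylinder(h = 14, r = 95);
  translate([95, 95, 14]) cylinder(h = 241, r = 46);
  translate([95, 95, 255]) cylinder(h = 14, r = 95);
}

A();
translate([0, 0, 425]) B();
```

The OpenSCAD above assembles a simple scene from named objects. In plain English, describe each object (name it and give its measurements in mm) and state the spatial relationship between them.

A is a four-legged stool. The seat is 277×348 mm, 36 mm thick, top at z = 425 mm. It stands on four round legs, each 32 mm in diameter, from z = 0 to the seat underside, each leg's axis is inset half a diameter from the nearest pair of seat edges (so the leg's bounding box is flush with the corner).

B is a spool: two coaxial disc flanges of radius 95 mm and thickness 14 mm, joined by a core cylinder of radius 46 mm and height 241 mm. The lower flange rests on z = 0 and the three cylinders share a vertical axis.

The spool is on top of the stool.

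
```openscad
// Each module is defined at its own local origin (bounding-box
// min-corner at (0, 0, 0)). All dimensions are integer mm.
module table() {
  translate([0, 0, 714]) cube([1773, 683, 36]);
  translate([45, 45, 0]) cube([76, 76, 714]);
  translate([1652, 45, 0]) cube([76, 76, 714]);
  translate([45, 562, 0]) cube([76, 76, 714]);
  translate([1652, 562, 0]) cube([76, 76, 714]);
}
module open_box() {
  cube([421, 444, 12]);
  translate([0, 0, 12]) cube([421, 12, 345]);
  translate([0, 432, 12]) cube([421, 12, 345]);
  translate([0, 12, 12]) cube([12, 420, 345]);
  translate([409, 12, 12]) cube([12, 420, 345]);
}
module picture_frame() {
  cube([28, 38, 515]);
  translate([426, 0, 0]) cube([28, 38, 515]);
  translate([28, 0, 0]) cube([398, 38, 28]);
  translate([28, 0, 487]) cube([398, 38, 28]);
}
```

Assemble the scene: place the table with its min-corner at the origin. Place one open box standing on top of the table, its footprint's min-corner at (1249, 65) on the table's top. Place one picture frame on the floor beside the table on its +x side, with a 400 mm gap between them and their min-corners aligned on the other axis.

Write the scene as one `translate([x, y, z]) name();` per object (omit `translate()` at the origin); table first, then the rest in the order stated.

table();
translate([1249, 65, 750]) open_box();
translate([2173, 0, 0]) picture_frame();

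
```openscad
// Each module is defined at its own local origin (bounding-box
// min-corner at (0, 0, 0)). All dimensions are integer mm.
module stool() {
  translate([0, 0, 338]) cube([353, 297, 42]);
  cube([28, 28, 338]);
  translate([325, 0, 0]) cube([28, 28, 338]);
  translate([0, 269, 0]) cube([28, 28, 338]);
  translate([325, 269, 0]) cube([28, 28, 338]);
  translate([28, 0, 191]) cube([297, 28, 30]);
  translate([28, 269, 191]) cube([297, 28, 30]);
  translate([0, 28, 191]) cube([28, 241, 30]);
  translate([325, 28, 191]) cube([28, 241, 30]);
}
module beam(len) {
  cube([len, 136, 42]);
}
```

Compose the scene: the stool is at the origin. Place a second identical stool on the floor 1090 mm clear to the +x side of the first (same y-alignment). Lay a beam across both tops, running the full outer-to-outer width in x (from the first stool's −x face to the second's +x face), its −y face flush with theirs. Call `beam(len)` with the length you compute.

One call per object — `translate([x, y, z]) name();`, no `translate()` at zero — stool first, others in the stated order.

stool();
translate([1443, 0, 0]) stool();
translate([0, 0, 380]) beam(1796);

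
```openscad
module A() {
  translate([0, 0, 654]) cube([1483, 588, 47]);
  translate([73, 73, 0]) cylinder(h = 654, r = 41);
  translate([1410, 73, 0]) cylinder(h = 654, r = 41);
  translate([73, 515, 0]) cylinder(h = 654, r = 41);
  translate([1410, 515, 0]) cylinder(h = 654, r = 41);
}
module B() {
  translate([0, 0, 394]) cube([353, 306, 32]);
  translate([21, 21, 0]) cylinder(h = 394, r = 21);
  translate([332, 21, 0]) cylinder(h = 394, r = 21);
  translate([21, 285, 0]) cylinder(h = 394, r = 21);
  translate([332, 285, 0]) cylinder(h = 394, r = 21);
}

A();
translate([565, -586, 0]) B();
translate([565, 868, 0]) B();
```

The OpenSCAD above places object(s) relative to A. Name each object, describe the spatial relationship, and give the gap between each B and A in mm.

A is a table. B is a stool. Two stools sit around the table at the −y, +y sides. The gap between each stool and the table is 280 mm.

Each stool's nearest face is 280 mm from the table's bounding box.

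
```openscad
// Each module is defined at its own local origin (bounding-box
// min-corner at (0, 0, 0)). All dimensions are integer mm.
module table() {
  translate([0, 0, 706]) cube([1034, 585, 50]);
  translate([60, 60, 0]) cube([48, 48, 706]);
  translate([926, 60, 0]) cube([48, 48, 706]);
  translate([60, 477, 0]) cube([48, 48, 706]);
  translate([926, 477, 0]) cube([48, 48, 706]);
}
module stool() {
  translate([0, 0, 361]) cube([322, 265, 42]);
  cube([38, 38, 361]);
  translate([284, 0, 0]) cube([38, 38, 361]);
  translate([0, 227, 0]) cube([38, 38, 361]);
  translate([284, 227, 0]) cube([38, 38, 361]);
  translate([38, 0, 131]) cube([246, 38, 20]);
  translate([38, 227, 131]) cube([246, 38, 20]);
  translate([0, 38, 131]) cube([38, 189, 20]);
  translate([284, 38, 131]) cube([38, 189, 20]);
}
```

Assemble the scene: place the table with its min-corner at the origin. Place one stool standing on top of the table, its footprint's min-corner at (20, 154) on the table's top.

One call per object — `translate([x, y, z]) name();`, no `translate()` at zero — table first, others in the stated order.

table();
translate([20, 154, 756]) stool();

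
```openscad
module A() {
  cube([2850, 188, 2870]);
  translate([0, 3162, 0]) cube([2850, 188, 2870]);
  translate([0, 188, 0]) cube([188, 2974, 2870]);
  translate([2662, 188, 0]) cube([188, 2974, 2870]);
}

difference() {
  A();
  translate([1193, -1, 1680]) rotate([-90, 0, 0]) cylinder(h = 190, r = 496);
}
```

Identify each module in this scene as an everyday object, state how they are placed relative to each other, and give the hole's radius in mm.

The subtracted cylinder has r = 496 mm.

A is a house frame. The house frame has a circular hole through its front wall. The hole's radius is 496 mm.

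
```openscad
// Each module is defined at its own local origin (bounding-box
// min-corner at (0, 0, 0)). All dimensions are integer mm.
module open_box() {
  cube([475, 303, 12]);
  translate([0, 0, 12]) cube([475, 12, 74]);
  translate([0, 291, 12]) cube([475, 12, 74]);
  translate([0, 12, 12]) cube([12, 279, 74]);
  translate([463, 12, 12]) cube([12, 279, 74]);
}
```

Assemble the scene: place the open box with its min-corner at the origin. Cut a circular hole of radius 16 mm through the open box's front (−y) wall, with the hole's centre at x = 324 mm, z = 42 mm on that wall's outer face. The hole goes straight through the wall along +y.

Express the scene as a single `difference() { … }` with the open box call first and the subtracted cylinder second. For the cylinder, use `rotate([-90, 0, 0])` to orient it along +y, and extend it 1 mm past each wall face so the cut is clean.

difference() {
  open_box();
  translate([324, -1, 42]) rotate([-90, 0, 0]) cylinder(h = 14, r = 16);
}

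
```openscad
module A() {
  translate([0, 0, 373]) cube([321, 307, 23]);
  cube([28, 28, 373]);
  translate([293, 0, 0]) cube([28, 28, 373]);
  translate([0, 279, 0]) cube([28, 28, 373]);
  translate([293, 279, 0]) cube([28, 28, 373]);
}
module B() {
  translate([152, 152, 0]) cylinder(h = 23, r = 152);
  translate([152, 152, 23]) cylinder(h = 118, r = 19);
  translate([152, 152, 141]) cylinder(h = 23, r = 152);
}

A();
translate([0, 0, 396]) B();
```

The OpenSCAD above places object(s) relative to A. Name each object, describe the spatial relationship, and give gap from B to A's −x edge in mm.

A is a stool. B is a spool. The spool is on top of the stool. The gap from the spool to the stool's −x edge is 0 mm.

The spool's min-x is at 0; the stool's min-x is 0; gap = 0 mm.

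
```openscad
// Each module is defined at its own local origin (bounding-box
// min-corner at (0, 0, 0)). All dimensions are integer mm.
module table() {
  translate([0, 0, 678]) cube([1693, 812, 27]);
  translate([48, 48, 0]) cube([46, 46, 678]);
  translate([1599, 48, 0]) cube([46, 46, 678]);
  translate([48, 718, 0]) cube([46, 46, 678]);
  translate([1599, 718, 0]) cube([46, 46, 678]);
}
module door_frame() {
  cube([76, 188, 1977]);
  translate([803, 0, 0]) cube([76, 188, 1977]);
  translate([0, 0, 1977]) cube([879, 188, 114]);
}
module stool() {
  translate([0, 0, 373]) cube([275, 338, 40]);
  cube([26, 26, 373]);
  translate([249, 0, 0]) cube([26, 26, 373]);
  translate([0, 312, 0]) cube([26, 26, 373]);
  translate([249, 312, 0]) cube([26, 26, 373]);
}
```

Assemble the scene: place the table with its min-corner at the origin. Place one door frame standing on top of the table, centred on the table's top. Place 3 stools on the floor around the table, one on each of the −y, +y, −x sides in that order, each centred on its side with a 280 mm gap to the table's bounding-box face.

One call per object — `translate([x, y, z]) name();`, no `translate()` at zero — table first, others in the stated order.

table();
translate([407, 312, 705]) door_frame();
translate([709, -618, 0]) stool();
translate([709, 1092, 0]) stool();
translate([-555, 237, 0]) stool();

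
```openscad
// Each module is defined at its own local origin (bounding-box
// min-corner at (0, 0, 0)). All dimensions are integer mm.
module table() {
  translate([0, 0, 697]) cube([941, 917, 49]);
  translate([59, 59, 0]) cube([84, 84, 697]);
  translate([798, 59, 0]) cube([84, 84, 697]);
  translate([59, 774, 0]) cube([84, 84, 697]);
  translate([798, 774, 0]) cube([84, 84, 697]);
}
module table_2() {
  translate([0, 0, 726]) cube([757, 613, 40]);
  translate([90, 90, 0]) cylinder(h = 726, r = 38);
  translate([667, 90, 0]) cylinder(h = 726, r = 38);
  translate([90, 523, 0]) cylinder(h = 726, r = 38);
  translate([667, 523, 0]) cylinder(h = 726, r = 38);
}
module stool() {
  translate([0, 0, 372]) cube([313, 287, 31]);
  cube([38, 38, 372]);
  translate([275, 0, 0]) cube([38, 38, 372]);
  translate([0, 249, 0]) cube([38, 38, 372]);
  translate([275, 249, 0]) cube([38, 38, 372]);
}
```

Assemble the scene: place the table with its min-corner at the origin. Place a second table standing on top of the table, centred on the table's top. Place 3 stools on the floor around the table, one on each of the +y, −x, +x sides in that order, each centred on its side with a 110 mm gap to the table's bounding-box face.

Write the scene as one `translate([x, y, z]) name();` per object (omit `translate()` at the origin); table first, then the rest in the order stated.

table();
translate([92, 152, 746]) table_2();
translate([314, 1027, 0]) stool();
translate([-423, 315, 0]) stool();
translate([1051, 315, 0]) stool();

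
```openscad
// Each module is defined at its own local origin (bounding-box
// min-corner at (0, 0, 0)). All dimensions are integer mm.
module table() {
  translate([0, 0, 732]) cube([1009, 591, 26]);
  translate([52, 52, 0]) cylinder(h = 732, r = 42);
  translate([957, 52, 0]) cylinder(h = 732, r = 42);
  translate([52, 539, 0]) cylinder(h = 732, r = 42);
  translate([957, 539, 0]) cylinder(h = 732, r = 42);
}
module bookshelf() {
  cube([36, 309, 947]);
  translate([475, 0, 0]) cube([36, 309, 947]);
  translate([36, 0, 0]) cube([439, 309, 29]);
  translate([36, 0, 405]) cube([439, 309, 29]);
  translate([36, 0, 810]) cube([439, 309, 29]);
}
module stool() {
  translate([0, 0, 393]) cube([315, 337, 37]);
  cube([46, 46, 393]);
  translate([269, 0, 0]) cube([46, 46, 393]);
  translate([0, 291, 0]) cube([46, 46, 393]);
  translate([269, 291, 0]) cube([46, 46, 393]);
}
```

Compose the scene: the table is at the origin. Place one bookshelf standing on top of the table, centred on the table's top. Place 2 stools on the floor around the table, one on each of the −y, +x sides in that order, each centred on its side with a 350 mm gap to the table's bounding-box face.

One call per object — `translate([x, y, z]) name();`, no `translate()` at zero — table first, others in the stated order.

table();
translate([249, 141, 758]) bookshelf();
translate([347, -687, 0]) stool();
translate([1359, 127, 0]) stool();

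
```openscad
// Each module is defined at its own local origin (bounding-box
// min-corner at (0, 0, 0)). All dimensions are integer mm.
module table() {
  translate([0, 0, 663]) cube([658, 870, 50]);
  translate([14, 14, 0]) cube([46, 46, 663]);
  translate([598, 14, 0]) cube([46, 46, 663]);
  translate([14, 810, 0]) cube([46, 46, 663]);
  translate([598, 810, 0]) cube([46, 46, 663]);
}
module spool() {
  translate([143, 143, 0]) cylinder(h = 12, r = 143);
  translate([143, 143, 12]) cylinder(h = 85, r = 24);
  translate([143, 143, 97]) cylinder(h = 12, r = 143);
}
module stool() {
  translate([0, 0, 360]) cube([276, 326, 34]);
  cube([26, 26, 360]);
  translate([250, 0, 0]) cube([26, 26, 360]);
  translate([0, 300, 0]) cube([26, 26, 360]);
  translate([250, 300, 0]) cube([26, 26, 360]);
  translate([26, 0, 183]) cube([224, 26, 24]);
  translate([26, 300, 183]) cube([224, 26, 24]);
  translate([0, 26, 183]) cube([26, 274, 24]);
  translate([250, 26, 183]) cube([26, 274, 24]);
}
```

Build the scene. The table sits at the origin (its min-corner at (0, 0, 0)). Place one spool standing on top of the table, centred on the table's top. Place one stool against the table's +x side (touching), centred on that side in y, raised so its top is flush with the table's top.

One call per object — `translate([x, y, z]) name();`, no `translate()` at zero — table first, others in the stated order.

table();
translate([186, 292, 713]) spool();
translate([658, 272, 319]) stool();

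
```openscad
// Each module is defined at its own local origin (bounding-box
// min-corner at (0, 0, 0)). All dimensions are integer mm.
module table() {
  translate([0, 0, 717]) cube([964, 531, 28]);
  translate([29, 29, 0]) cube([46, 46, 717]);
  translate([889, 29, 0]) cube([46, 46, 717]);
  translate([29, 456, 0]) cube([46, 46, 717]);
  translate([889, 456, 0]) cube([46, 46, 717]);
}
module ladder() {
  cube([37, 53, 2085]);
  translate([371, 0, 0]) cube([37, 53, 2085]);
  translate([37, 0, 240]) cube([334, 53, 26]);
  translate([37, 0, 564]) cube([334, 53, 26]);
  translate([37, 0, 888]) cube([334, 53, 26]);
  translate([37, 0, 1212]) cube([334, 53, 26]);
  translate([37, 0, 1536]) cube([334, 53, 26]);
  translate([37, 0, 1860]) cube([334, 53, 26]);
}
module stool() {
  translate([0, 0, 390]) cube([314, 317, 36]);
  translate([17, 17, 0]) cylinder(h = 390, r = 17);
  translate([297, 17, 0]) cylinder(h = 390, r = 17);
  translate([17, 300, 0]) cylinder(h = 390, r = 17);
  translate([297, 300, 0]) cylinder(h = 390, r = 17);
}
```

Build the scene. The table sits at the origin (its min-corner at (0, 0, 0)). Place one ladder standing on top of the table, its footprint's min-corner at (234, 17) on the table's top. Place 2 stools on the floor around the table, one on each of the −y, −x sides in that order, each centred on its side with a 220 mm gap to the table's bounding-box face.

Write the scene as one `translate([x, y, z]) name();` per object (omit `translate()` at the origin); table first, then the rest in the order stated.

table();
translate([234, 17, 745]) ladder();
translate([325, -537, 0]) stool();
translate([-534, 107, 0]) stool();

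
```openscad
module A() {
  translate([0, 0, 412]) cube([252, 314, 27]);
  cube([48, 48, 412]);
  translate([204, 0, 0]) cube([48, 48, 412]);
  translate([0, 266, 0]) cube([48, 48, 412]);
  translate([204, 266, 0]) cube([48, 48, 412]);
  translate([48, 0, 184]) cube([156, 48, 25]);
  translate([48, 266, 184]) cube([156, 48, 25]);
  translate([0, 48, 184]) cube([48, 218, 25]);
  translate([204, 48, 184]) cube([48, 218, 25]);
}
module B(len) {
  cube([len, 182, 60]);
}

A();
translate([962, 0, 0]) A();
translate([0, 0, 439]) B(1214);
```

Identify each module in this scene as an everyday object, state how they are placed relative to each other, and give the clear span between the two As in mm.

A is a stool. B is a beam. A beam spans the tops of two stools. The clear span between the two stools is 710 mm.

Second stool starts at x = 962; first ends at x = 252; clear span = 962 − 252 = 710 mm.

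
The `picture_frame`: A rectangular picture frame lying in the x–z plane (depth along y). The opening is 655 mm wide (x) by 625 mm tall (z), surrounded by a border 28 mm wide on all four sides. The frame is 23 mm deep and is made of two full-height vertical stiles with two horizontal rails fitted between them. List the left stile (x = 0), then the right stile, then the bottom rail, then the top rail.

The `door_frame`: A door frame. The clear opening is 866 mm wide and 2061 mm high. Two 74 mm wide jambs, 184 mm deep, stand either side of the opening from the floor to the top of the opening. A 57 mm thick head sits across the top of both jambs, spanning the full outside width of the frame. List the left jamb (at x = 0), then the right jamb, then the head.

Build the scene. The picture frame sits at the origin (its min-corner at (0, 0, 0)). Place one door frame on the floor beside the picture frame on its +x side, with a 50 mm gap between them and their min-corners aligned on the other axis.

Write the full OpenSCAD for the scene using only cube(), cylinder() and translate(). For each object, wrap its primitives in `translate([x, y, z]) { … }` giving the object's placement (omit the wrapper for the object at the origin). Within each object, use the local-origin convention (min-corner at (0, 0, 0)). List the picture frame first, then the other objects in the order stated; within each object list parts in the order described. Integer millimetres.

cube([28, 23, 681]);
translate([683, 0, 0]) cube([28, 23, 681]);
translate([28, 0, 0]) cube([655, 23, 28]);
translate([28, 0, 653]) cube([655, 23, 28]);
translate([761, 0, 0]) {
  cube([74, 184, 2061]);
  translate([940, 0, 0]) cube([74, 184, 2061]);
  translate([0, 0, 2061]) cube([1014, 184, 57]);
}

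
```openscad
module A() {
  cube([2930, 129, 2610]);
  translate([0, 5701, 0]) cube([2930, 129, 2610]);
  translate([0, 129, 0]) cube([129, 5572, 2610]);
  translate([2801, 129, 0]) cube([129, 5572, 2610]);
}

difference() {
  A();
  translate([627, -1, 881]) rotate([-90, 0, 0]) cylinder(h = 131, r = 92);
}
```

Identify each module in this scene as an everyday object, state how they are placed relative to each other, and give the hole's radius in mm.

A is a house frame. The house frame has a circular hole through its front wall. The hole's radius is 92 mm.

The subtracted cylinder has r = 92 mm.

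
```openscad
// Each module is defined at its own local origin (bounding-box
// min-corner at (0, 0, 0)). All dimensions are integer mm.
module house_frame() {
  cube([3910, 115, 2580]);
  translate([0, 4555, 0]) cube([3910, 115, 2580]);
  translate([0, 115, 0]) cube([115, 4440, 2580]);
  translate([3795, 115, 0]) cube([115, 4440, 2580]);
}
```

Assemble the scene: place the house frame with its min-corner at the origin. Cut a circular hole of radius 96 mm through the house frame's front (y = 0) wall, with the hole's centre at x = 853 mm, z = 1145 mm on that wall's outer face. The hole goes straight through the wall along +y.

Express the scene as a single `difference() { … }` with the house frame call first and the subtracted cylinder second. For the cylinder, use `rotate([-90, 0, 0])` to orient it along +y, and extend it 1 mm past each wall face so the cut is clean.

difference() {
  house_frame();
  translate([853, -1, 1145]) rotate([-90, 0, 0]) cylinder(h = 117, r = 96);
}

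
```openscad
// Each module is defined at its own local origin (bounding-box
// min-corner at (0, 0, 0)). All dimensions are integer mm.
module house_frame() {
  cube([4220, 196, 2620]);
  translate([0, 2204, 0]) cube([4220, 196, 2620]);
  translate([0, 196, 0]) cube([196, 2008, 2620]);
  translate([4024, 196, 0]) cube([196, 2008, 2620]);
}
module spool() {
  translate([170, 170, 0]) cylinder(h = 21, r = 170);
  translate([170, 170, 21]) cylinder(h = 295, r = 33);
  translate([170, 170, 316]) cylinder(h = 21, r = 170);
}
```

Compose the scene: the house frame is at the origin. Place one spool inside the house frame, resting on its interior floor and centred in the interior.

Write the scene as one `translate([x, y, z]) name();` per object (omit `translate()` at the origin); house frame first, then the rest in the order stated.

house_frame();
translate([1940, 1030, 0]) spool();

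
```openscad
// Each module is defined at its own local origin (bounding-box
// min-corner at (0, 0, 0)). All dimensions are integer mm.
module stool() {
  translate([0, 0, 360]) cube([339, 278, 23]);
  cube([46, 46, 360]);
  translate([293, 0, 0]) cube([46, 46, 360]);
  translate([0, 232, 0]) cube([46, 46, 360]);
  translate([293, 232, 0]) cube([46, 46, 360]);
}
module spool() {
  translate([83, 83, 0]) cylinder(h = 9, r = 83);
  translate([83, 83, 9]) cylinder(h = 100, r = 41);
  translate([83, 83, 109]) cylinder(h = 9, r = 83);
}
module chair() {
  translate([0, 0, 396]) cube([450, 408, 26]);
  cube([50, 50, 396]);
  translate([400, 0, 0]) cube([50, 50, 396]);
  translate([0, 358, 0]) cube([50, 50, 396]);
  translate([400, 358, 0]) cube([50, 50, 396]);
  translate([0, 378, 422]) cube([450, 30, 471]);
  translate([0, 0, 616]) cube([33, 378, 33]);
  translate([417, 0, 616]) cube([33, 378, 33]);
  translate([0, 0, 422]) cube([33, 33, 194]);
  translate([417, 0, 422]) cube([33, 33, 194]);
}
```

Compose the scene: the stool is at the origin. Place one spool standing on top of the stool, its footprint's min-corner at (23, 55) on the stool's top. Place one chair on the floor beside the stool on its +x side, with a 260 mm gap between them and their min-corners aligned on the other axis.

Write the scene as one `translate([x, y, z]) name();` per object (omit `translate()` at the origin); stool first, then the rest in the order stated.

stool();
translate([23, 55, 383]) spool();
translate([599, 0, 0]) chair();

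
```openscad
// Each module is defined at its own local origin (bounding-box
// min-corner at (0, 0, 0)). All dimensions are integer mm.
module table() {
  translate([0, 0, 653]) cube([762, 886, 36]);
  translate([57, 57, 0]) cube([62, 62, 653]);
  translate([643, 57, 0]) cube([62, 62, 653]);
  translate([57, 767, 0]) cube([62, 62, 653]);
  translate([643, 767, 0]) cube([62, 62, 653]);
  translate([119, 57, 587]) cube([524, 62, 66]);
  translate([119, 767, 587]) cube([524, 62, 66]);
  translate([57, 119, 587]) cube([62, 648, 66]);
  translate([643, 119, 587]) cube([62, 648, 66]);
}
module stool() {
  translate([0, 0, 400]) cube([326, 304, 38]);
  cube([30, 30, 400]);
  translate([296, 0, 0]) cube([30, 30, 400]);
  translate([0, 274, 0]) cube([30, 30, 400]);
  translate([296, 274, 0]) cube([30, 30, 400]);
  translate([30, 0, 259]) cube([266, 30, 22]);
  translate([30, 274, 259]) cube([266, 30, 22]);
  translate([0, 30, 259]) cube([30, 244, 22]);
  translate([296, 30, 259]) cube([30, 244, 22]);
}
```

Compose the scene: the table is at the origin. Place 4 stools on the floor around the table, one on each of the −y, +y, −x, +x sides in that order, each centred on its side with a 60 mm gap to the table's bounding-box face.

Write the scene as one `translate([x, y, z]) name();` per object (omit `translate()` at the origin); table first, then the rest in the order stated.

table();
translate([218, -364, 0]) stool();
translate([218, 946, 0]) stool();
translate([-386, 291, 0]) stool();
translate([822, 291, 0]) stool();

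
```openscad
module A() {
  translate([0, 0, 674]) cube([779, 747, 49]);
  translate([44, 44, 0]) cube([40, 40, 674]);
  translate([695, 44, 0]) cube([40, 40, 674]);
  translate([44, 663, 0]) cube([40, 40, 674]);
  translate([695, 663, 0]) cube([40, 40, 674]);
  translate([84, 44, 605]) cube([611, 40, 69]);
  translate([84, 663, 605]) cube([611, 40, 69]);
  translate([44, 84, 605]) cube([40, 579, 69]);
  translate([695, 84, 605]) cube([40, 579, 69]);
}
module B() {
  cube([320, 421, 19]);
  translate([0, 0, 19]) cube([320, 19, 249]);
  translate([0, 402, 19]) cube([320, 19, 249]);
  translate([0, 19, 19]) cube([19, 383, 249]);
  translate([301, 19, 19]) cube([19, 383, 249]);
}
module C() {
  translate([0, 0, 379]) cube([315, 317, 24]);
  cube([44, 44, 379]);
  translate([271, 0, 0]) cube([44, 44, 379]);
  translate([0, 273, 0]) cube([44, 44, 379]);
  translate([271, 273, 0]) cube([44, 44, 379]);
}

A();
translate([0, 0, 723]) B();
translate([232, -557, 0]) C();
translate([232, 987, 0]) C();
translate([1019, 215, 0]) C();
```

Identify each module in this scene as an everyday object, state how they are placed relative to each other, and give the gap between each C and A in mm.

Each stool's nearest face is 240 mm from the table's bounding box.

A is a table. B is an open box. C is a stool. The open box is on top of the table. Three stools sit around the table at the −y, +y, +x sides. The gap between each stool and the table is 240 mm.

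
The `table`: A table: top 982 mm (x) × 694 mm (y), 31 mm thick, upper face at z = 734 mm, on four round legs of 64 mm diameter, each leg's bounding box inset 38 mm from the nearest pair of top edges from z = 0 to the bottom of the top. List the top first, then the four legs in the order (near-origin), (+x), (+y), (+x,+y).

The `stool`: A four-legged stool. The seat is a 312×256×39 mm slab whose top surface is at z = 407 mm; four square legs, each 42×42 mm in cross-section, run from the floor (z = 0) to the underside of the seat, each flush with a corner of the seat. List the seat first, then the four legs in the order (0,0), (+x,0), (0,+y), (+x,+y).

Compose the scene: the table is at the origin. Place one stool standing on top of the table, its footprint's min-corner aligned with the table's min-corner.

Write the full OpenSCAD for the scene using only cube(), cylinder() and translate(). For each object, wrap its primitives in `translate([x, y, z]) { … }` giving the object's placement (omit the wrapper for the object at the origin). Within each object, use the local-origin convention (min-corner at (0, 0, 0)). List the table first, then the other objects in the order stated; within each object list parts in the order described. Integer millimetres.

translate([0, 0, 703]) cube([982, 694, 31]);
translate([70, 70, 0]) cylinder(h = 703, r = 32);
translate([912, 70, 0]) cylinder(h = 703, r = 32);
translate([70, 624, 0]) cylinder(h = 703, r = 32);
translate([912, 624, 0]) cylinder(h = 703, r = 32);
translate([0, 0, 734]) {
  translate([0, 0, 368]) cube([312, 256, 39]);
  cube([42, 42, 368]);
  translate([270, 0, 0]) cube([42, 42, 368]);
  translate([0, 214, 0]) cube([42, 42, 368]);
  translate([270, 214, 0]) cube([42, 42, 368]);
}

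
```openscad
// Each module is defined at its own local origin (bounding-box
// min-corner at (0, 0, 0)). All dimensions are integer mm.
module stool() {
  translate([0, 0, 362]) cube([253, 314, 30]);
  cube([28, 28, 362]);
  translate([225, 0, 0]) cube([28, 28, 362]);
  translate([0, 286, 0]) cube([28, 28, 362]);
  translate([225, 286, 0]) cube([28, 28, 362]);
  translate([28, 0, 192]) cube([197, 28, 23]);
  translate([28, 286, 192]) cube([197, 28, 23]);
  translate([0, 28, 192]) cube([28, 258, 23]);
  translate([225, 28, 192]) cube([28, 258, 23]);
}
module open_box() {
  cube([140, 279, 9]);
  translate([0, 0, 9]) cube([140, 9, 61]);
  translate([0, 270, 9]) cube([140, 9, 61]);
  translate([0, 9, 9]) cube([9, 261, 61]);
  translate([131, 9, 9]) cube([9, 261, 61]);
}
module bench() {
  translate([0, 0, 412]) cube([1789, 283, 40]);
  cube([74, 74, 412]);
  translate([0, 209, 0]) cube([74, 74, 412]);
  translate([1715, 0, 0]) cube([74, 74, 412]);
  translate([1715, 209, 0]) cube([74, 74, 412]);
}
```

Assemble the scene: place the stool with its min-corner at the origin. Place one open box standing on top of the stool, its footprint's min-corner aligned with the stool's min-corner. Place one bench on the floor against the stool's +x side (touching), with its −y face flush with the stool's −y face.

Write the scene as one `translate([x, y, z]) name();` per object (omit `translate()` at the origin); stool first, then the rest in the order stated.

stool();
translate([0, 0, 392]) open_box();
translate([253, 0, 0]) bench();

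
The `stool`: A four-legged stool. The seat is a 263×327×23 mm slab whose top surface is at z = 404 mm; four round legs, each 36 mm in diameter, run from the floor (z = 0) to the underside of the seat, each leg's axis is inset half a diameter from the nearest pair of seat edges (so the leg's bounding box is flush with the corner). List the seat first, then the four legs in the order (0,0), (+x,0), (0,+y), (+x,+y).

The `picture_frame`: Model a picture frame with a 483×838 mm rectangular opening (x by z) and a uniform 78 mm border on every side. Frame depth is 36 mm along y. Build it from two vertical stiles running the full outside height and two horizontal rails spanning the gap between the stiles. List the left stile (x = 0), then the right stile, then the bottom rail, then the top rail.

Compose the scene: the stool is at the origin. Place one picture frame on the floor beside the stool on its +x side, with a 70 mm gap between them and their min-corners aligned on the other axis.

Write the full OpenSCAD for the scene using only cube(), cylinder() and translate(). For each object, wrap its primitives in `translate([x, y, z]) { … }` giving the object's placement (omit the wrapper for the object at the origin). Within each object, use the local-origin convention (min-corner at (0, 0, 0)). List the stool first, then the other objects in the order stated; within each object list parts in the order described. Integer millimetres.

translate([0, 0, 381]) cube([263, 327, 23]);
translate([18, 18, 0]) cylinder(h = 381, r = 18);
translate([245, 18, 0]) cylinder(h = 381, r = 18);
translate([18, 309, 0]) cylinder(h = 381, r = 18);
translate([245, 309, 0]) cylinder(h = 381, r = 18);
translate([333, 0, 0]) {
  cube([78, 36, 994]);
  translate([561, 0, 0]) cube([78, 36, 994]);
  translate([78, 0, 0]) cube([483, 36, 78]);
  translate([78, 0, 916]) cube([483, 36, 78]);
}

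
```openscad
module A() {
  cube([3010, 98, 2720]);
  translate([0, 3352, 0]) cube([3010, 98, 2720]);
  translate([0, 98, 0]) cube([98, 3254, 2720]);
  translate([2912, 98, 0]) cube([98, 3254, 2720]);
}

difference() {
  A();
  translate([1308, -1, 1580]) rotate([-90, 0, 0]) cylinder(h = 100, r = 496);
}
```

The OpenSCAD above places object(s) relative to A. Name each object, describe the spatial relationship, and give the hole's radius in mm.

The subtracted cylinder has r = 496 mm.

A is a house frame. The house frame has a circular hole through its front wall. The hole's radius is 496 mm.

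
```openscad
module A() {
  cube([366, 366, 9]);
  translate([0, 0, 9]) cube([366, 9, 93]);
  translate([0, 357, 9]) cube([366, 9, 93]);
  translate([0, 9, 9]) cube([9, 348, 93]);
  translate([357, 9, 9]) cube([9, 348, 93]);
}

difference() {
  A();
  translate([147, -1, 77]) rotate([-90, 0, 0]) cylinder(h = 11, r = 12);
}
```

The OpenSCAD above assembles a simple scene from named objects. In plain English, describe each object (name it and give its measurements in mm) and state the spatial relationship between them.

A is an open storage box with external size 366×366×102 mm and wall thickness 9 mm (the base is also 9 mm thick). The base covers the whole footprint; the four walls stand on the base, with the y-facing walls full-width and the x-facing walls fitting between their inner faces.

The open box has a circular hole of radius 12 mm through its front wall, centred at (x = 147, z = 77).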